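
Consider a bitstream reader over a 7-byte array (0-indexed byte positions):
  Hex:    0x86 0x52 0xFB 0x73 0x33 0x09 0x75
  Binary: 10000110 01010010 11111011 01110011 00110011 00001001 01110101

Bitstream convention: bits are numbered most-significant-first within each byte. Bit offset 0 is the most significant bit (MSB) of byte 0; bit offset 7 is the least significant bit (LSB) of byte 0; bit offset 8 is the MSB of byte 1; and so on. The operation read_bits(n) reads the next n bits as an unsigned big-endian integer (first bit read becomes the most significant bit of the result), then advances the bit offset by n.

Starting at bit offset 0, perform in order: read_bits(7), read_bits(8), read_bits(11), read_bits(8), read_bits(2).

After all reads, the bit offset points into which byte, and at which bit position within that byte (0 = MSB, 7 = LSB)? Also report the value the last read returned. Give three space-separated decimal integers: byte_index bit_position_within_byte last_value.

Read 1: bits[0:7] width=7 -> value=67 (bin 1000011); offset now 7 = byte 0 bit 7; 49 bits remain
Read 2: bits[7:15] width=8 -> value=41 (bin 00101001); offset now 15 = byte 1 bit 7; 41 bits remain
Read 3: bits[15:26] width=11 -> value=1005 (bin 01111101101); offset now 26 = byte 3 bit 2; 30 bits remain
Read 4: bits[26:34] width=8 -> value=204 (bin 11001100); offset now 34 = byte 4 bit 2; 22 bits remain
Read 5: bits[34:36] width=2 -> value=3 (bin 11); offset now 36 = byte 4 bit 4; 20 bits remain

Answer: 4 4 3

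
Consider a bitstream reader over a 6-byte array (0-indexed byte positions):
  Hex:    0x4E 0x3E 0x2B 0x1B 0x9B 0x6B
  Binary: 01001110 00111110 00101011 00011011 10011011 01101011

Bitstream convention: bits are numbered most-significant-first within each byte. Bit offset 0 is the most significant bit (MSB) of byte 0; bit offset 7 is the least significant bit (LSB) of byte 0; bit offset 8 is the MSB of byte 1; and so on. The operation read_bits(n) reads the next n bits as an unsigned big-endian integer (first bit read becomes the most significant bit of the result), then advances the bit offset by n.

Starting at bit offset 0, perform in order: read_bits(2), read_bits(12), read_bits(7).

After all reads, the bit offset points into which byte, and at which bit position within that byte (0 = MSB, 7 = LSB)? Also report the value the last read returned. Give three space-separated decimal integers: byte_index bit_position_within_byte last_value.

Read 1: bits[0:2] width=2 -> value=1 (bin 01); offset now 2 = byte 0 bit 2; 46 bits remain
Read 2: bits[2:14] width=12 -> value=911 (bin 001110001111); offset now 14 = byte 1 bit 6; 34 bits remain
Read 3: bits[14:21] width=7 -> value=69 (bin 1000101); offset now 21 = byte 2 bit 5; 27 bits remain

Answer: 2 5 69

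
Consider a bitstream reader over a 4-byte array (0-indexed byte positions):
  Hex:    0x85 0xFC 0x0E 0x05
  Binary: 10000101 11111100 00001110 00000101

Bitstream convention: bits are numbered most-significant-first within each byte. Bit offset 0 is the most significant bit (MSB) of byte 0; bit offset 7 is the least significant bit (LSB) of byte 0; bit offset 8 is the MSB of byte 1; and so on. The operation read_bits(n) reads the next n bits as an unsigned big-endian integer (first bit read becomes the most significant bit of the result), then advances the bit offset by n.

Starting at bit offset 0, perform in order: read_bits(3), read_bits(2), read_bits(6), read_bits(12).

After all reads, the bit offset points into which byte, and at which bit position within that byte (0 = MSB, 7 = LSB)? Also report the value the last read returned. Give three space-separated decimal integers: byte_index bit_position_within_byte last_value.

Read 1: bits[0:3] width=3 -> value=4 (bin 100); offset now 3 = byte 0 bit 3; 29 bits remain
Read 2: bits[3:5] width=2 -> value=0 (bin 00); offset now 5 = byte 0 bit 5; 27 bits remain
Read 3: bits[5:11] width=6 -> value=47 (bin 101111); offset now 11 = byte 1 bit 3; 21 bits remain
Read 4: bits[11:23] width=12 -> value=3591 (bin 111000000111); offset now 23 = byte 2 bit 7; 9 bits remain

Answer: 2 7 3591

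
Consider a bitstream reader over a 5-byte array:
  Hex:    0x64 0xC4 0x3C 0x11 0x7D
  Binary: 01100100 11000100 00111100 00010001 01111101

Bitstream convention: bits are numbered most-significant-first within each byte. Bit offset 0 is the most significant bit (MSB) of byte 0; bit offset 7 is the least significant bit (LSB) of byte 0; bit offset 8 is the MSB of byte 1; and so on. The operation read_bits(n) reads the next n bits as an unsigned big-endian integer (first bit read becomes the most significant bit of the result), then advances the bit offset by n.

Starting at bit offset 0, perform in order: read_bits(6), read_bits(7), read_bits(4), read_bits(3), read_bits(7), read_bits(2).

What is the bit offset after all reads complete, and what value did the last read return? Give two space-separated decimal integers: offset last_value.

Answer: 29 2

Derivation:
Read 1: bits[0:6] width=6 -> value=25 (bin 011001); offset now 6 = byte 0 bit 6; 34 bits remain
Read 2: bits[6:13] width=7 -> value=24 (bin 0011000); offset now 13 = byte 1 bit 5; 27 bits remain
Read 3: bits[13:17] width=4 -> value=8 (bin 1000); offset now 17 = byte 2 bit 1; 23 bits remain
Read 4: bits[17:20] width=3 -> value=3 (bin 011); offset now 20 = byte 2 bit 4; 20 bits remain
Read 5: bits[20:27] width=7 -> value=96 (bin 1100000); offset now 27 = byte 3 bit 3; 13 bits remain
Read 6: bits[27:29] width=2 -> value=2 (bin 10); offset now 29 = byte 3 bit 5; 11 bits remain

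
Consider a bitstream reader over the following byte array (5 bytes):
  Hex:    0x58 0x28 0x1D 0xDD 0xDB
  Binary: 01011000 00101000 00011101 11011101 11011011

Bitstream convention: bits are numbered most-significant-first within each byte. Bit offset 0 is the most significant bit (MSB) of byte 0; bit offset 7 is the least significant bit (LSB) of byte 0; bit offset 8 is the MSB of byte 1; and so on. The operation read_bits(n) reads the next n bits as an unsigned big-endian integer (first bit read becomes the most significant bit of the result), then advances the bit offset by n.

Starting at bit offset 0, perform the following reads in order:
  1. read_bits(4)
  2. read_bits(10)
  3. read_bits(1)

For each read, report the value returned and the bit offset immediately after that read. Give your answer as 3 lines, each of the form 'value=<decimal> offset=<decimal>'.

Answer: value=5 offset=4
value=522 offset=14
value=0 offset=15

Derivation:
Read 1: bits[0:4] width=4 -> value=5 (bin 0101); offset now 4 = byte 0 bit 4; 36 bits remain
Read 2: bits[4:14] width=10 -> value=522 (bin 1000001010); offset now 14 = byte 1 bit 6; 26 bits remain
Read 3: bits[14:15] width=1 -> value=0 (bin 0); offset now 15 = byte 1 bit 7; 25 bits remain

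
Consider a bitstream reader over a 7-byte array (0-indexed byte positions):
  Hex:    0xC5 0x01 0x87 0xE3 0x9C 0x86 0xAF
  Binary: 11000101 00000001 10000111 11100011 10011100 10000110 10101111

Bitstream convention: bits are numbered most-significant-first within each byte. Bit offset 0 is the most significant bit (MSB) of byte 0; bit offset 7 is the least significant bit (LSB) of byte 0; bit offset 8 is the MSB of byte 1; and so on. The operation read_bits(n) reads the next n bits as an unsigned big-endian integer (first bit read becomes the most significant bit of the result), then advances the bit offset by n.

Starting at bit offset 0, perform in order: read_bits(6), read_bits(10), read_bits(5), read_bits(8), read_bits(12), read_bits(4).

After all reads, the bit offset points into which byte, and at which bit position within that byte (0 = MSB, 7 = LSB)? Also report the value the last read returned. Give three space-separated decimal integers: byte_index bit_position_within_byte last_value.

Answer: 5 5 0

Derivation:
Read 1: bits[0:6] width=6 -> value=49 (bin 110001); offset now 6 = byte 0 bit 6; 50 bits remain
Read 2: bits[6:16] width=10 -> value=257 (bin 0100000001); offset now 16 = byte 2 bit 0; 40 bits remain
Read 3: bits[16:21] width=5 -> value=16 (bin 10000); offset now 21 = byte 2 bit 5; 35 bits remain
Read 4: bits[21:29] width=8 -> value=252 (bin 11111100); offset now 29 = byte 3 bit 5; 27 bits remain
Read 5: bits[29:41] width=12 -> value=1849 (bin 011100111001); offset now 41 = byte 5 bit 1; 15 bits remain
Read 6: bits[41:45] width=4 -> value=0 (bin 0000); offset now 45 = byte 5 bit 5; 11 bits remain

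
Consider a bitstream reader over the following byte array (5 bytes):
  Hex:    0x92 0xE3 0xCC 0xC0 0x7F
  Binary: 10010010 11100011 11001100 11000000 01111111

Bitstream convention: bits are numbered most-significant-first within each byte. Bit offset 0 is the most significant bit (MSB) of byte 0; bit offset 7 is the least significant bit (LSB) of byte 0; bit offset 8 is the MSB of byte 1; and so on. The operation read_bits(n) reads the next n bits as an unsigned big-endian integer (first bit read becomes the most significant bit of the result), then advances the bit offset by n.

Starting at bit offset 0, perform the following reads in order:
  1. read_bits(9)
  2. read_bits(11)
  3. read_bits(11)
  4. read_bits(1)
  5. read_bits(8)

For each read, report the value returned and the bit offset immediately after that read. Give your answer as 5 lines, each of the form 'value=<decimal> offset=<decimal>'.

Answer: value=293 offset=9
value=1596 offset=20
value=1632 offset=31
value=0 offset=32
value=127 offset=40

Derivation:
Read 1: bits[0:9] width=9 -> value=293 (bin 100100101); offset now 9 = byte 1 bit 1; 31 bits remain
Read 2: bits[9:20] width=11 -> value=1596 (bin 11000111100); offset now 20 = byte 2 bit 4; 20 bits remain
Read 3: bits[20:31] width=11 -> value=1632 (bin 11001100000); offset now 31 = byte 3 bit 7; 9 bits remain
Read 4: bits[31:32] width=1 -> value=0 (bin 0); offset now 32 = byte 4 bit 0; 8 bits remain
Read 5: bits[32:40] width=8 -> value=127 (bin 01111111); offset now 40 = byte 5 bit 0; 0 bits remain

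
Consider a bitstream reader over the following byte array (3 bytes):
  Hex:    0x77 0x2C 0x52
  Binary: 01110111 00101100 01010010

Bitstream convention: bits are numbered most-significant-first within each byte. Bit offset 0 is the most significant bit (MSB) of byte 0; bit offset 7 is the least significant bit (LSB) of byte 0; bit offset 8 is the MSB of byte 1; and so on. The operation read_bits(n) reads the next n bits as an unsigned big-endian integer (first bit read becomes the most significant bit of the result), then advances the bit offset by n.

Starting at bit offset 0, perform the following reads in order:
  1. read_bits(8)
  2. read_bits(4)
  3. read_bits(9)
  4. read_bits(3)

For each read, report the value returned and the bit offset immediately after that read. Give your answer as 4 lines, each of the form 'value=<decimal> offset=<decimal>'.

Read 1: bits[0:8] width=8 -> value=119 (bin 01110111); offset now 8 = byte 1 bit 0; 16 bits remain
Read 2: bits[8:12] width=4 -> value=2 (bin 0010); offset now 12 = byte 1 bit 4; 12 bits remain
Read 3: bits[12:21] width=9 -> value=394 (bin 110001010); offset now 21 = byte 2 bit 5; 3 bits remain
Read 4: bits[21:24] width=3 -> value=2 (bin 010); offset now 24 = byte 3 bit 0; 0 bits remain

Answer: value=119 offset=8
value=2 offset=12
value=394 offset=21
value=2 offset=24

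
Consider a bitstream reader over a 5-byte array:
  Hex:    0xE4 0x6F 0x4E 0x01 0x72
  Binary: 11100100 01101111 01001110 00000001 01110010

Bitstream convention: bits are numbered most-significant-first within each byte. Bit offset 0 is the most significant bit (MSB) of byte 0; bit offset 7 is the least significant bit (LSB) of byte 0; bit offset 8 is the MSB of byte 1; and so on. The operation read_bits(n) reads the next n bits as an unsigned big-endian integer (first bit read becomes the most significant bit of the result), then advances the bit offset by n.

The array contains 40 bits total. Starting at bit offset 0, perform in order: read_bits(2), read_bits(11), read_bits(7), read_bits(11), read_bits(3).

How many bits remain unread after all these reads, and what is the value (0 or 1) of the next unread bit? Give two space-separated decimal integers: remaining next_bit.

Read 1: bits[0:2] width=2 -> value=3 (bin 11); offset now 2 = byte 0 bit 2; 38 bits remain
Read 2: bits[2:13] width=11 -> value=1165 (bin 10010001101); offset now 13 = byte 1 bit 5; 27 bits remain
Read 3: bits[13:20] width=7 -> value=116 (bin 1110100); offset now 20 = byte 2 bit 4; 20 bits remain
Read 4: bits[20:31] width=11 -> value=1792 (bin 11100000000); offset now 31 = byte 3 bit 7; 9 bits remain
Read 5: bits[31:34] width=3 -> value=5 (bin 101); offset now 34 = byte 4 bit 2; 6 bits remain

Answer: 6 1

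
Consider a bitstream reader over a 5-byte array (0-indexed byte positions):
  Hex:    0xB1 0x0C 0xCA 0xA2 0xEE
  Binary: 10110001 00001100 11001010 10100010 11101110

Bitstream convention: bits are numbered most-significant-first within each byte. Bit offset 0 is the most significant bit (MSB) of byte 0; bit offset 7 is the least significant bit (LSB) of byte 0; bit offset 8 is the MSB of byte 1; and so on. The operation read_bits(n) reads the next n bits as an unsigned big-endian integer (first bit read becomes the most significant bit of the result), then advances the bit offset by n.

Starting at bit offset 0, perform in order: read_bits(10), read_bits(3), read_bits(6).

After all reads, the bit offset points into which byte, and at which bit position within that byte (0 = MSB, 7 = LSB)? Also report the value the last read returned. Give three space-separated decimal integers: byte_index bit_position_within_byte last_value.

Read 1: bits[0:10] width=10 -> value=708 (bin 1011000100); offset now 10 = byte 1 bit 2; 30 bits remain
Read 2: bits[10:13] width=3 -> value=1 (bin 001); offset now 13 = byte 1 bit 5; 27 bits remain
Read 3: bits[13:19] width=6 -> value=38 (bin 100110); offset now 19 = byte 2 bit 3; 21 bits remain

Answer: 2 3 38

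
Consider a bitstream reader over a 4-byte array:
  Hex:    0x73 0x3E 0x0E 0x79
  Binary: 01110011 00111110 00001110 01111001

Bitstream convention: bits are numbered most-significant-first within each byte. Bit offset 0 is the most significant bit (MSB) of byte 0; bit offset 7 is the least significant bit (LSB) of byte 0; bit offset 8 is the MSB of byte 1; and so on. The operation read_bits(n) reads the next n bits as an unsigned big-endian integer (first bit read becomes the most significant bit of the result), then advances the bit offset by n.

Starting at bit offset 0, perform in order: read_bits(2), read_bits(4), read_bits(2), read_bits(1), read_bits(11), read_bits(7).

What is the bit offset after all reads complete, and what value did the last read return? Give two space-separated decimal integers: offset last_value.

Answer: 27 115

Derivation:
Read 1: bits[0:2] width=2 -> value=1 (bin 01); offset now 2 = byte 0 bit 2; 30 bits remain
Read 2: bits[2:6] width=4 -> value=12 (bin 1100); offset now 6 = byte 0 bit 6; 26 bits remain
Read 3: bits[6:8] width=2 -> value=3 (bin 11); offset now 8 = byte 1 bit 0; 24 bits remain
Read 4: bits[8:9] width=1 -> value=0 (bin 0); offset now 9 = byte 1 bit 1; 23 bits remain
Read 5: bits[9:20] width=11 -> value=992 (bin 01111100000); offset now 20 = byte 2 bit 4; 12 bits remain
Read 6: bits[20:27] width=7 -> value=115 (bin 1110011); offset now 27 = byte 3 bit 3; 5 bits remain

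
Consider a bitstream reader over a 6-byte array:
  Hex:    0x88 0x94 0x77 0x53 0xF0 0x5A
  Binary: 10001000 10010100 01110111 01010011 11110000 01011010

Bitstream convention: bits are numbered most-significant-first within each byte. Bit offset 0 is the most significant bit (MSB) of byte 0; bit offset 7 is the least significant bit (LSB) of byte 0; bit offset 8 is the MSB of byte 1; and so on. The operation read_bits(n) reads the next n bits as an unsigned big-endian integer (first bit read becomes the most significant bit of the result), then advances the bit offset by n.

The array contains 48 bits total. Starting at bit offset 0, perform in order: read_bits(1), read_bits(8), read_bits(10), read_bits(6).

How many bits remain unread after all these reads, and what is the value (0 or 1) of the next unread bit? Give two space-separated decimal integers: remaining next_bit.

Read 1: bits[0:1] width=1 -> value=1 (bin 1); offset now 1 = byte 0 bit 1; 47 bits remain
Read 2: bits[1:9] width=8 -> value=17 (bin 00010001); offset now 9 = byte 1 bit 1; 39 bits remain
Read 3: bits[9:19] width=10 -> value=163 (bin 0010100011); offset now 19 = byte 2 bit 3; 29 bits remain
Read 4: bits[19:25] width=6 -> value=46 (bin 101110); offset now 25 = byte 3 bit 1; 23 bits remain

Answer: 23 1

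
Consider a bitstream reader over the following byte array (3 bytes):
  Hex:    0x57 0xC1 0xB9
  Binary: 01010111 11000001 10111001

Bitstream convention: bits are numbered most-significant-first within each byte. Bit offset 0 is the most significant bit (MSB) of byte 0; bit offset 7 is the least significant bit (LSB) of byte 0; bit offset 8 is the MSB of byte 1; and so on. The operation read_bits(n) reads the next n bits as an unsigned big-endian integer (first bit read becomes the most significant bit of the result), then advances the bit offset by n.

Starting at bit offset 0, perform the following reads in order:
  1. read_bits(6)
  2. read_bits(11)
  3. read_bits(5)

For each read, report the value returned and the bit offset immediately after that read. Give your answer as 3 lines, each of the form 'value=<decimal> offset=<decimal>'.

Answer: value=21 offset=6
value=1923 offset=17
value=14 offset=22

Derivation:
Read 1: bits[0:6] width=6 -> value=21 (bin 010101); offset now 6 = byte 0 bit 6; 18 bits remain
Read 2: bits[6:17] width=11 -> value=1923 (bin 11110000011); offset now 17 = byte 2 bit 1; 7 bits remain
Read 3: bits[17:22] width=5 -> value=14 (bin 01110); offset now 22 = byte 2 bit 6; 2 bits remain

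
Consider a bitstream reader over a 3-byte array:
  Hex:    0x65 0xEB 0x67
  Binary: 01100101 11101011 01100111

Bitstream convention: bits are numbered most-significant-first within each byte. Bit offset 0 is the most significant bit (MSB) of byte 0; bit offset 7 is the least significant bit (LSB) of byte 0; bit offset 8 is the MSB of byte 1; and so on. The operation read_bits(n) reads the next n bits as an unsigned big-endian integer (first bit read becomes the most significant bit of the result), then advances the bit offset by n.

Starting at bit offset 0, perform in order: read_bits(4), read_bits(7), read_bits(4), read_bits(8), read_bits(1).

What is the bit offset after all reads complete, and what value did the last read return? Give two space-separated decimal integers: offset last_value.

Read 1: bits[0:4] width=4 -> value=6 (bin 0110); offset now 4 = byte 0 bit 4; 20 bits remain
Read 2: bits[4:11] width=7 -> value=47 (bin 0101111); offset now 11 = byte 1 bit 3; 13 bits remain
Read 3: bits[11:15] width=4 -> value=5 (bin 0101); offset now 15 = byte 1 bit 7; 9 bits remain
Read 4: bits[15:23] width=8 -> value=179 (bin 10110011); offset now 23 = byte 2 bit 7; 1 bits remain
Read 5: bits[23:24] width=1 -> value=1 (bin 1); offset now 24 = byte 3 bit 0; 0 bits remain

Answer: 24 1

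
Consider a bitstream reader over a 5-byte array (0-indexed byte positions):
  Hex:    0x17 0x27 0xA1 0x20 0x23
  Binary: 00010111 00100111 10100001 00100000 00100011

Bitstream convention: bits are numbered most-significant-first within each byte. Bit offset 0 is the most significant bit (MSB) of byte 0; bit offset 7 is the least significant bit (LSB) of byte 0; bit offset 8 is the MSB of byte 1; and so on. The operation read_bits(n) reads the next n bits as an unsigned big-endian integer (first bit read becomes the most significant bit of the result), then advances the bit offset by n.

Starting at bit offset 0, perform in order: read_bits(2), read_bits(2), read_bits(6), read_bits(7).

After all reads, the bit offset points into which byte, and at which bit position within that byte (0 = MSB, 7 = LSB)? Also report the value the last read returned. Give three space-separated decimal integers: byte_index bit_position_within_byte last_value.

Answer: 2 1 79

Derivation:
Read 1: bits[0:2] width=2 -> value=0 (bin 00); offset now 2 = byte 0 bit 2; 38 bits remain
Read 2: bits[2:4] width=2 -> value=1 (bin 01); offset now 4 = byte 0 bit 4; 36 bits remain
Read 3: bits[4:10] width=6 -> value=28 (bin 011100); offset now 10 = byte 1 bit 2; 30 bits remain
Read 4: bits[10:17] width=7 -> value=79 (bin 1001111); offset now 17 = byte 2 bit 1; 23 bits remain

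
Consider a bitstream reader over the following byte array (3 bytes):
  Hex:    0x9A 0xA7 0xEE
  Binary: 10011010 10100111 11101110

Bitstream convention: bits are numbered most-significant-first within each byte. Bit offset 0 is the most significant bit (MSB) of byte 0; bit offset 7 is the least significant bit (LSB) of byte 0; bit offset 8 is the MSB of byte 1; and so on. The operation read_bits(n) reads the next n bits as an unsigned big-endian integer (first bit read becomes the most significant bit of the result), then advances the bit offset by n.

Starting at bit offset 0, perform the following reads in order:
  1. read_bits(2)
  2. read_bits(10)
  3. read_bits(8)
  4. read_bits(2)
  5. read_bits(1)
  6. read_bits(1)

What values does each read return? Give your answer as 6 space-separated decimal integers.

Read 1: bits[0:2] width=2 -> value=2 (bin 10); offset now 2 = byte 0 bit 2; 22 bits remain
Read 2: bits[2:12] width=10 -> value=426 (bin 0110101010); offset now 12 = byte 1 bit 4; 12 bits remain
Read 3: bits[12:20] width=8 -> value=126 (bin 01111110); offset now 20 = byte 2 bit 4; 4 bits remain
Read 4: bits[20:22] width=2 -> value=3 (bin 11); offset now 22 = byte 2 bit 6; 2 bits remain
Read 5: bits[22:23] width=1 -> value=1 (bin 1); offset now 23 = byte 2 bit 7; 1 bits remain
Read 6: bits[23:24] width=1 -> value=0 (bin 0); offset now 24 = byte 3 bit 0; 0 bits remain

Answer: 2 426 126 3 1 0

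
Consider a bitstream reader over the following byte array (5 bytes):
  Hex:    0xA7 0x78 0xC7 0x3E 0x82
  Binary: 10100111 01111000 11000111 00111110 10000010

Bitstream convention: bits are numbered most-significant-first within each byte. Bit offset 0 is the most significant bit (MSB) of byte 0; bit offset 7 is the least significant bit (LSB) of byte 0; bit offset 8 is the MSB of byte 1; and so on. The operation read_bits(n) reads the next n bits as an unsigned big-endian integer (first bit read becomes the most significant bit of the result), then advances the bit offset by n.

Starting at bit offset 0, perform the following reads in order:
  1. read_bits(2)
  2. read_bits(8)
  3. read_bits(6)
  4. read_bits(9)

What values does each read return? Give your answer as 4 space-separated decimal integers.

Read 1: bits[0:2] width=2 -> value=2 (bin 10); offset now 2 = byte 0 bit 2; 38 bits remain
Read 2: bits[2:10] width=8 -> value=157 (bin 10011101); offset now 10 = byte 1 bit 2; 30 bits remain
Read 3: bits[10:16] width=6 -> value=56 (bin 111000); offset now 16 = byte 2 bit 0; 24 bits remain
Read 4: bits[16:25] width=9 -> value=398 (bin 110001110); offset now 25 = byte 3 bit 1; 15 bits remain

Answer: 2 157 56 398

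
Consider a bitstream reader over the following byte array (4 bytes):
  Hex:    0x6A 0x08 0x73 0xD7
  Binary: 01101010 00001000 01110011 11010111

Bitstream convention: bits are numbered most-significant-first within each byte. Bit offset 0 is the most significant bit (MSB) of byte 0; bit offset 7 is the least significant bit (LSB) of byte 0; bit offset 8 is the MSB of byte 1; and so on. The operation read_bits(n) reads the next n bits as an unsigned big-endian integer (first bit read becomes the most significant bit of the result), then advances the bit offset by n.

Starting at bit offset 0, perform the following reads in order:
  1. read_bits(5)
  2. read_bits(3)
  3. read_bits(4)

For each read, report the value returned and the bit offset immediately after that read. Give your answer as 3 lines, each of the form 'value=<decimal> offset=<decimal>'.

Read 1: bits[0:5] width=5 -> value=13 (bin 01101); offset now 5 = byte 0 bit 5; 27 bits remain
Read 2: bits[5:8] width=3 -> value=2 (bin 010); offset now 8 = byte 1 bit 0; 24 bits remain
Read 3: bits[8:12] width=4 -> value=0 (bin 0000); offset now 12 = byte 1 bit 4; 20 bits remain

Answer: value=13 offset=5
value=2 offset=8
value=0 offset=12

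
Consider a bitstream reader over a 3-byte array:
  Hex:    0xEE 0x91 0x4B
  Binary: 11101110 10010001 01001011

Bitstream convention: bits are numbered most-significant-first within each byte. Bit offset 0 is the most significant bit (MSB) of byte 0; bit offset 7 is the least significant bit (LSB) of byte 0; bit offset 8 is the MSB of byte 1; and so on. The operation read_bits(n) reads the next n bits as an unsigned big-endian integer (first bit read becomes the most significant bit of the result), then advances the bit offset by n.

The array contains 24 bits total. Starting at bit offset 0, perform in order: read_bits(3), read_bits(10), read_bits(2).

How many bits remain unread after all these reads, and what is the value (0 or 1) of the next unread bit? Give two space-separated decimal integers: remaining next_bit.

Answer: 9 1

Derivation:
Read 1: bits[0:3] width=3 -> value=7 (bin 111); offset now 3 = byte 0 bit 3; 21 bits remain
Read 2: bits[3:13] width=10 -> value=466 (bin 0111010010); offset now 13 = byte 1 bit 5; 11 bits remain
Read 3: bits[13:15] width=2 -> value=0 (bin 00); offset now 15 = byte 1 bit 7; 9 bits remain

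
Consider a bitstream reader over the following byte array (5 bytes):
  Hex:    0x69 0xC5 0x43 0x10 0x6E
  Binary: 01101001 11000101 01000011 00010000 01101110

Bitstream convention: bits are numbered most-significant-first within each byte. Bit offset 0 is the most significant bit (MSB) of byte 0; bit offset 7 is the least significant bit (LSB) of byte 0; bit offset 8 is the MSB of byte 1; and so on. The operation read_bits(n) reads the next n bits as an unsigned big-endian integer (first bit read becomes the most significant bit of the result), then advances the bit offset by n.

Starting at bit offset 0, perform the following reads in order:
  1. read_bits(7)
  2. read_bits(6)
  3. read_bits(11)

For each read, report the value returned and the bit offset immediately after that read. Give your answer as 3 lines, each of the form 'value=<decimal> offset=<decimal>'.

Read 1: bits[0:7] width=7 -> value=52 (bin 0110100); offset now 7 = byte 0 bit 7; 33 bits remain
Read 2: bits[7:13] width=6 -> value=56 (bin 111000); offset now 13 = byte 1 bit 5; 27 bits remain
Read 3: bits[13:24] width=11 -> value=1347 (bin 10101000011); offset now 24 = byte 3 bit 0; 16 bits remain

Answer: value=52 offset=7
value=56 offset=13
value=1347 offset=24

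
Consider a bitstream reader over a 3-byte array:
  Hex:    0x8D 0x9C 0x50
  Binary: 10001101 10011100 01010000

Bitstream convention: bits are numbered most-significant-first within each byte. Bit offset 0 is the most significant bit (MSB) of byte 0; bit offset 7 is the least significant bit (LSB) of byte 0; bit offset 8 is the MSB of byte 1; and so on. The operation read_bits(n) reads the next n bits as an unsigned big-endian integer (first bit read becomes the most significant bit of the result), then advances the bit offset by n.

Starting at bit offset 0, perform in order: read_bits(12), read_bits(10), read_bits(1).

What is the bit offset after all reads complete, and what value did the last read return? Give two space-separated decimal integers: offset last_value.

Answer: 23 0

Derivation:
Read 1: bits[0:12] width=12 -> value=2265 (bin 100011011001); offset now 12 = byte 1 bit 4; 12 bits remain
Read 2: bits[12:22] width=10 -> value=788 (bin 1100010100); offset now 22 = byte 2 bit 6; 2 bits remain
Read 3: bits[22:23] width=1 -> value=0 (bin 0); offset now 23 = byte 2 bit 7; 1 bits remain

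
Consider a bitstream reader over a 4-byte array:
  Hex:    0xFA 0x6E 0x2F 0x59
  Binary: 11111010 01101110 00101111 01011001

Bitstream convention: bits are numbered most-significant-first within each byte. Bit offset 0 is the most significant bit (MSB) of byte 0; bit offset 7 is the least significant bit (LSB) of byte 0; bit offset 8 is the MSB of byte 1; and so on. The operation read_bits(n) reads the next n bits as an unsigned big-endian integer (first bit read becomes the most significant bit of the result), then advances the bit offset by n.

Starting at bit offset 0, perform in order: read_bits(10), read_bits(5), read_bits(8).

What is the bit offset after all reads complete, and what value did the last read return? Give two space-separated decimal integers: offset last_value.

Answer: 23 23

Derivation:
Read 1: bits[0:10] width=10 -> value=1001 (bin 1111101001); offset now 10 = byte 1 bit 2; 22 bits remain
Read 2: bits[10:15] width=5 -> value=23 (bin 10111); offset now 15 = byte 1 bit 7; 17 bits remain
Read 3: bits[15:23] width=8 -> value=23 (bin 00010111); offset now 23 = byte 2 bit 7; 9 bits remain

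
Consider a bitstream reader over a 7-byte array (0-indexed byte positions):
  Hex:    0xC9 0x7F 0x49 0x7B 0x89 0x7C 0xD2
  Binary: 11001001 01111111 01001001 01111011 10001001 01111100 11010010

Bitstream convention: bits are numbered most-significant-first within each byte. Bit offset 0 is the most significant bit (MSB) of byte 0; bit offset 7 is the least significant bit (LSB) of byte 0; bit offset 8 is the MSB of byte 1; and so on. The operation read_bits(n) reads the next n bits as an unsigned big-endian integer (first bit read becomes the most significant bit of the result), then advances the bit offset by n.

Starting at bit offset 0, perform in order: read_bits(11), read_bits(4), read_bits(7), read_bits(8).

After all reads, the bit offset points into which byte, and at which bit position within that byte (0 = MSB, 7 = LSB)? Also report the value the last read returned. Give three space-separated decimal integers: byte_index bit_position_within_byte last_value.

Answer: 3 6 94

Derivation:
Read 1: bits[0:11] width=11 -> value=1611 (bin 11001001011); offset now 11 = byte 1 bit 3; 45 bits remain
Read 2: bits[11:15] width=4 -> value=15 (bin 1111); offset now 15 = byte 1 bit 7; 41 bits remain
Read 3: bits[15:22] width=7 -> value=82 (bin 1010010); offset now 22 = byte 2 bit 6; 34 bits remain
Read 4: bits[22:30] width=8 -> value=94 (bin 01011110); offset now 30 = byte 3 bit 6; 26 bits remain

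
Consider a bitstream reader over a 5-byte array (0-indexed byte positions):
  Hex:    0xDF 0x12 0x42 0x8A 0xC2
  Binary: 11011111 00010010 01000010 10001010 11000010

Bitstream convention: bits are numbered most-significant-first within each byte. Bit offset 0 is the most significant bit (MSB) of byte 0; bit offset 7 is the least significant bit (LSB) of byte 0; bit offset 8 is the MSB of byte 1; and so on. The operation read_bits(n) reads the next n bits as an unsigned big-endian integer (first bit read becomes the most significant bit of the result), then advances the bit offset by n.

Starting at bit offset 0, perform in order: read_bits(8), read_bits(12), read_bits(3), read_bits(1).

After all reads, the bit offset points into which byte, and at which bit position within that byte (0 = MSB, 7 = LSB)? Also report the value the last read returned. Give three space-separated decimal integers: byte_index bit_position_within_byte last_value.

Answer: 3 0 0

Derivation:
Read 1: bits[0:8] width=8 -> value=223 (bin 11011111); offset now 8 = byte 1 bit 0; 32 bits remain
Read 2: bits[8:20] width=12 -> value=292 (bin 000100100100); offset now 20 = byte 2 bit 4; 20 bits remain
Read 3: bits[20:23] width=3 -> value=1 (bin 001); offset now 23 = byte 2 bit 7; 17 bits remain
Read 4: bits[23:24] width=1 -> value=0 (bin 0); offset now 24 = byte 3 bit 0; 16 bits remain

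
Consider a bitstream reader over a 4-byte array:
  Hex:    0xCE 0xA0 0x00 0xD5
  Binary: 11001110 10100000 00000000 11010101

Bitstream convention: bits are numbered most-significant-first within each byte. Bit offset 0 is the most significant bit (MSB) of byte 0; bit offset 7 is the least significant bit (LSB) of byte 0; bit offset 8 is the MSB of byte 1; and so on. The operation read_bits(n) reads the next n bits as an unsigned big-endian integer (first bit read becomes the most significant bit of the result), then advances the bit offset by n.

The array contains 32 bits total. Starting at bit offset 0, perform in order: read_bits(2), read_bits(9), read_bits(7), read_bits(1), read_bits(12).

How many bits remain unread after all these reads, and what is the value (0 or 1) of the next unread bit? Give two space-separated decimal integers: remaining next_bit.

Answer: 1 1

Derivation:
Read 1: bits[0:2] width=2 -> value=3 (bin 11); offset now 2 = byte 0 bit 2; 30 bits remain
Read 2: bits[2:11] width=9 -> value=117 (bin 001110101); offset now 11 = byte 1 bit 3; 21 bits remain
Read 3: bits[11:18] width=7 -> value=0 (bin 0000000); offset now 18 = byte 2 bit 2; 14 bits remain
Read 4: bits[18:19] width=1 -> value=0 (bin 0); offset now 19 = byte 2 bit 3; 13 bits remain
Read 5: bits[19:31] width=12 -> value=106 (bin 000001101010); offset now 31 = byte 3 bit 7; 1 bits remain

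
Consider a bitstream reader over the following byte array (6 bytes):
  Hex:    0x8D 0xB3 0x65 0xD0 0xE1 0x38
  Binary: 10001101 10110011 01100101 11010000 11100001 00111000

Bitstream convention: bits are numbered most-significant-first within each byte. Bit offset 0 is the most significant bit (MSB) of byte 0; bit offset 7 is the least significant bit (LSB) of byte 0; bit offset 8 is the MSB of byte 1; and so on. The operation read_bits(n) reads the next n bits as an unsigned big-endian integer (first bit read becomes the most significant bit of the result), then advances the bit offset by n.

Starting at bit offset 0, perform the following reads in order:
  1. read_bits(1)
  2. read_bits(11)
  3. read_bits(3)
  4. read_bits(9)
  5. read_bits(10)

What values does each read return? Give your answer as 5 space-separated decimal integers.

Read 1: bits[0:1] width=1 -> value=1 (bin 1); offset now 1 = byte 0 bit 1; 47 bits remain
Read 2: bits[1:12] width=11 -> value=219 (bin 00011011011); offset now 12 = byte 1 bit 4; 36 bits remain
Read 3: bits[12:15] width=3 -> value=1 (bin 001); offset now 15 = byte 1 bit 7; 33 bits remain
Read 4: bits[15:24] width=9 -> value=357 (bin 101100101); offset now 24 = byte 3 bit 0; 24 bits remain
Read 5: bits[24:34] width=10 -> value=835 (bin 1101000011); offset now 34 = byte 4 bit 2; 14 bits remain

Answer: 1 219 1 357 835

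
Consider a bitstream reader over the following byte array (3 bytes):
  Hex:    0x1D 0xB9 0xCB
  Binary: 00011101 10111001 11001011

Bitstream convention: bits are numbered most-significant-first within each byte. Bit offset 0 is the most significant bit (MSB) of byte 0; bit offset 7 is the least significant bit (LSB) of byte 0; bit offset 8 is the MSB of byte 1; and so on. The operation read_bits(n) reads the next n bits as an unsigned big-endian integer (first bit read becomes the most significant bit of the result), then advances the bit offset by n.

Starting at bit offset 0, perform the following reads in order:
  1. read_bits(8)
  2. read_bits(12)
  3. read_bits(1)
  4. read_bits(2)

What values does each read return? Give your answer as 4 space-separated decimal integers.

Read 1: bits[0:8] width=8 -> value=29 (bin 00011101); offset now 8 = byte 1 bit 0; 16 bits remain
Read 2: bits[8:20] width=12 -> value=2972 (bin 101110011100); offset now 20 = byte 2 bit 4; 4 bits remain
Read 3: bits[20:21] width=1 -> value=1 (bin 1); offset now 21 = byte 2 bit 5; 3 bits remain
Read 4: bits[21:23] width=2 -> value=1 (bin 01); offset now 23 = byte 2 bit 7; 1 bits remain

Answer: 29 2972 1 1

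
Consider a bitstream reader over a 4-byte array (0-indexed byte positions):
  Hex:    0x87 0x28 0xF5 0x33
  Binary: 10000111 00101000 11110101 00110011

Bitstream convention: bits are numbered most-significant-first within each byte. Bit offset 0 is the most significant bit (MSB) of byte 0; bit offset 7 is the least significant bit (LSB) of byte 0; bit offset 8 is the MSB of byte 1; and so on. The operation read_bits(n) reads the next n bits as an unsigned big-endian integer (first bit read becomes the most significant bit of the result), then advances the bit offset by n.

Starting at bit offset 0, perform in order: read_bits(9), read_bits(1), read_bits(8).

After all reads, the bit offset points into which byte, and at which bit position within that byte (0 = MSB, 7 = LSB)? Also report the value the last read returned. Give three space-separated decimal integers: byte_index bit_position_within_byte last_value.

Answer: 2 2 163

Derivation:
Read 1: bits[0:9] width=9 -> value=270 (bin 100001110); offset now 9 = byte 1 bit 1; 23 bits remain
Read 2: bits[9:10] width=1 -> value=0 (bin 0); offset now 10 = byte 1 bit 2; 22 bits remain
Read 3: bits[10:18] width=8 -> value=163 (bin 10100011); offset now 18 = byte 2 bit 2; 14 bits remain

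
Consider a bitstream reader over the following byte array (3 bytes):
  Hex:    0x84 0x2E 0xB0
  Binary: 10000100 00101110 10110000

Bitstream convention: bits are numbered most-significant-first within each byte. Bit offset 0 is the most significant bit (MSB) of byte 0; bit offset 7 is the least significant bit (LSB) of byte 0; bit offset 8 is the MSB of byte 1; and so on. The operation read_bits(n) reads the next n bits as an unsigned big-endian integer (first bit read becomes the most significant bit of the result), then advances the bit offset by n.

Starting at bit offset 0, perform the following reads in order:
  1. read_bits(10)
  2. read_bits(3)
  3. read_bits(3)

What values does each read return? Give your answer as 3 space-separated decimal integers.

Read 1: bits[0:10] width=10 -> value=528 (bin 1000010000); offset now 10 = byte 1 bit 2; 14 bits remain
Read 2: bits[10:13] width=3 -> value=5 (bin 101); offset now 13 = byte 1 bit 5; 11 bits remain
Read 3: bits[13:16] width=3 -> value=6 (bin 110); offset now 16 = byte 2 bit 0; 8 bits remain

Answer: 528 5 6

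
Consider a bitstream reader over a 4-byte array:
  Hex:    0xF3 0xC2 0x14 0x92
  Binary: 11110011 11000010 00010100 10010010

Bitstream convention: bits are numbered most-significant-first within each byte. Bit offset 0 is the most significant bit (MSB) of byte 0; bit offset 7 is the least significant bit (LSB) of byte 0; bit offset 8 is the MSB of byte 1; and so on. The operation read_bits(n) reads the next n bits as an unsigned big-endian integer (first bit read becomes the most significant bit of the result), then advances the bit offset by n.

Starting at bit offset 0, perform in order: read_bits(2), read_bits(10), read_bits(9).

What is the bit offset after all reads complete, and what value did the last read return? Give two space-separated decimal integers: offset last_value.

Answer: 21 66

Derivation:
Read 1: bits[0:2] width=2 -> value=3 (bin 11); offset now 2 = byte 0 bit 2; 30 bits remain
Read 2: bits[2:12] width=10 -> value=828 (bin 1100111100); offset now 12 = byte 1 bit 4; 20 bits remain
Read 3: bits[12:21] width=9 -> value=66 (bin 001000010); offset now 21 = byte 2 bit 5; 11 bits remain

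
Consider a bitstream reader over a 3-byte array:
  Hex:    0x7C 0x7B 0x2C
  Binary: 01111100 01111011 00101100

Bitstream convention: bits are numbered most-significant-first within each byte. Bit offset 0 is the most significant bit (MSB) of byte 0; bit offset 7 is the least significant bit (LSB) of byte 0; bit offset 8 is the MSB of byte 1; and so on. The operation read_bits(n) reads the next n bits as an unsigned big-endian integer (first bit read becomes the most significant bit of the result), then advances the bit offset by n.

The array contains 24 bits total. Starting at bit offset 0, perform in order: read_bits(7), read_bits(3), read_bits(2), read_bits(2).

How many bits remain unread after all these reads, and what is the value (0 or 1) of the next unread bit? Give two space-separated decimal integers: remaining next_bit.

Read 1: bits[0:7] width=7 -> value=62 (bin 0111110); offset now 7 = byte 0 bit 7; 17 bits remain
Read 2: bits[7:10] width=3 -> value=1 (bin 001); offset now 10 = byte 1 bit 2; 14 bits remain
Read 3: bits[10:12] width=2 -> value=3 (bin 11); offset now 12 = byte 1 bit 4; 12 bits remain
Read 4: bits[12:14] width=2 -> value=2 (bin 10); offset now 14 = byte 1 bit 6; 10 bits remain

Answer: 10 1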